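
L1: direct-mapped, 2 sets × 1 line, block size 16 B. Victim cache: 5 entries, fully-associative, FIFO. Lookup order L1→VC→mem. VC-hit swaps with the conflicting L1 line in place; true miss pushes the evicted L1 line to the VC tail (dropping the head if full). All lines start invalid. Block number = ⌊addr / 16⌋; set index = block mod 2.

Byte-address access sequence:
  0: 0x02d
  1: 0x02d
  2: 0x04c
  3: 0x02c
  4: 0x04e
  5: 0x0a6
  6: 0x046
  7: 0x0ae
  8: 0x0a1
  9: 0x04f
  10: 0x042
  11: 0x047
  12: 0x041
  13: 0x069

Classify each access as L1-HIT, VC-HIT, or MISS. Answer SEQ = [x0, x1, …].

  [0] addr=0x2d blk=2 s=0: MISS | VC []
  [1] addr=0x2d blk=2 s=0: L1-HIT | VC []
  [2] addr=0x4c blk=4 s=0: MISS | VC [2]
  [3] addr=0x2c blk=2 s=0: VC-HIT | VC [4]
  [4] addr=0x4e blk=4 s=0: VC-HIT | VC [2]
  [5] addr=0xa6 blk=10 s=0: MISS | VC [2, 4]
  [6] addr=0x46 blk=4 s=0: VC-HIT | VC [2, 10]
  [7] addr=0xae blk=10 s=0: VC-HIT | VC [2, 4]
  [8] addr=0xa1 blk=10 s=0: L1-HIT | VC [2, 4]
  [9] addr=0x4f blk=4 s=0: VC-HIT | VC [2, 10]
  [10] addr=0x42 blk=4 s=0: L1-HIT | VC [2, 10]
  [11] addr=0x47 blk=4 s=0: L1-HIT | VC [2, 10]
  [12] addr=0x41 blk=4 s=0: L1-HIT | VC [2, 10]
  [13] addr=0x69 blk=6 s=0: MISS | VC [2, 10, 4]

SEQ = [MISS, L1-HIT, MISS, VC-HIT, VC-HIT, MISS, VC-HIT, VC-HIT, L1-HIT, VC-HIT, L1-HIT, L1-HIT, L1-HIT, MISS]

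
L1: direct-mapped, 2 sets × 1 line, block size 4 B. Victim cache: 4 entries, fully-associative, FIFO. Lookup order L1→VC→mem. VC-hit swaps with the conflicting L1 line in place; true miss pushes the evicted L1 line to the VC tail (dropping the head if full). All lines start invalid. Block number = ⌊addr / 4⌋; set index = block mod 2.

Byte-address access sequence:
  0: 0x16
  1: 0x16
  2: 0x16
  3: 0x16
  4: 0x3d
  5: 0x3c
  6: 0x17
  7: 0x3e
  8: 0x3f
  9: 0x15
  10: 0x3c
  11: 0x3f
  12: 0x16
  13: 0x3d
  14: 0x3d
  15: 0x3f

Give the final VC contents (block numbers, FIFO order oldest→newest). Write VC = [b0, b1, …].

VC = [5]

  [0] addr=0x16 blk=5 s=1: MISS | VC []
  [1] addr=0x16 blk=5 s=1: L1-HIT | VC []
  [2] addr=0x16 blk=5 s=1: L1-HIT | VC []
  [3] addr=0x16 blk=5 s=1: L1-HIT | VC []
  [4] addr=0x3d blk=15 s=1: MISS | VC [5]
  [5] addr=0x3c blk=15 s=1: L1-HIT | VC [5]
  [6] addr=0x17 blk=5 s=1: VC-HIT | VC [15]
  [7] addr=0x3e blk=15 s=1: VC-HIT | VC [5]
  [8] addr=0x3f blk=15 s=1: L1-HIT | VC [5]
  [9] addr=0x15 blk=5 s=1: VC-HIT | VC [15]
  [10] addr=0x3c blk=15 s=1: VC-HIT | VC [5]
  [11] addr=0x3f blk=15 s=1: L1-HIT | VC [5]
  [12] addr=0x16 blk=5 s=1: VC-HIT | VC [15]
  [13] addr=0x3d blk=15 s=1: VC-HIT | VC [5]
  [14] addr=0x3d blk=15 s=1: L1-HIT | VC [5]
  [15] addr=0x3f blk=15 s=1: L1-HIT | VC [5]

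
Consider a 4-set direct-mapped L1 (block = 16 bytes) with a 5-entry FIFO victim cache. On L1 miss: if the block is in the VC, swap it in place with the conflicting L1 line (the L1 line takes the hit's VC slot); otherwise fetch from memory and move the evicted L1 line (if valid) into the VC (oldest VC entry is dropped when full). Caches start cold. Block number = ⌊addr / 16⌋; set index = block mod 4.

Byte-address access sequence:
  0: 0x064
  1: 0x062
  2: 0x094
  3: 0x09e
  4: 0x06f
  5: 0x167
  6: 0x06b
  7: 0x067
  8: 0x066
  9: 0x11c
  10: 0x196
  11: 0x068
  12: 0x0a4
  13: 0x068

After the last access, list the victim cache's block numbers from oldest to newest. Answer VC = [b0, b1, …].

VC = [22, 9, 17, 10]

#0 0x64→b6/s2 MISS; vc=[]
#1 0x62→b6/s2 L1-HIT; vc=[]
#2 0x94→b9/s1 MISS; vc=[]
#3 0x9e→b9/s1 L1-HIT; vc=[]
#4 0x6f→b6/s2 L1-HIT; vc=[]
#5 0x167→b22/s2 MISS; vc=[6]
#6 0x6b→b6/s2 VC-HIT; vc=[22]
#7 0x67→b6/s2 L1-HIT; vc=[22]
#8 0x66→b6/s2 L1-HIT; vc=[22]
#9 0x11c→b17/s1 MISS; vc=[22,9]
#10 0x196→b25/s1 MISS; vc=[22,9,17]
#11 0x68→b6/s2 L1-HIT; vc=[22,9,17]
#12 0xa4→b10/s2 MISS; vc=[22,9,17,6]
#13 0x68→b6/s2 VC-HIT; vc=[22,9,17,10]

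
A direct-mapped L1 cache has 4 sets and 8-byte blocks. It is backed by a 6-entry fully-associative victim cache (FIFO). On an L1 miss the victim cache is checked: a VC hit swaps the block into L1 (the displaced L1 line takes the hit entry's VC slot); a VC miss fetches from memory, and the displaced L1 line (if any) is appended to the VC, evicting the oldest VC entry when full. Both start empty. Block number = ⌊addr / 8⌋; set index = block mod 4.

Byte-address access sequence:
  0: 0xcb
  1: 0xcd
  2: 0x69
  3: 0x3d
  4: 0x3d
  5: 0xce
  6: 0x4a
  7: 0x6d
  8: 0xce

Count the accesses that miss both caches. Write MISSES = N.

MISSES = 4

#0 0xcb→b25/s1 MISS; vc=[]
#1 0xcd→b25/s1 L1-HIT; vc=[]
#2 0x69→b13/s1 MISS; vc=[25]
#3 0x3d→b7/s3 MISS; vc=[25]
#4 0x3d→b7/s3 L1-HIT; vc=[25]
#5 0xce→b25/s1 VC-HIT; vc=[13]
#6 0x4a→b9/s1 MISS; vc=[13,25]
#7 0x6d→b13/s1 VC-HIT; vc=[9,25]
#8 0xce→b25/s1 VC-HIT; vc=[9,13]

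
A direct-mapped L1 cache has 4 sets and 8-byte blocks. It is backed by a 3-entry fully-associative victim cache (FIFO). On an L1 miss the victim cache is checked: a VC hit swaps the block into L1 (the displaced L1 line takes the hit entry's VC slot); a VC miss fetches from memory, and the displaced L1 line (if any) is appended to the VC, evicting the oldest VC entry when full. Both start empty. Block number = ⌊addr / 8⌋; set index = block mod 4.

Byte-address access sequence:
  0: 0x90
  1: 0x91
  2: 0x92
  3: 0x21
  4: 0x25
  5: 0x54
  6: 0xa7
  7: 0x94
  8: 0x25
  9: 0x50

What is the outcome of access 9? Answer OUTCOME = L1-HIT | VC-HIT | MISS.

0: 0x90 (blk 18, set 2) → MISS  vc=[]
1: 0x91 (blk 18, set 2) → L1-HIT  vc=[]
2: 0x92 (blk 18, set 2) → L1-HIT  vc=[]
3: 0x21 (blk 4, set 0) → MISS  vc=[]
4: 0x25 (blk 4, set 0) → L1-HIT  vc=[]
5: 0x54 (blk 10, set 2) → MISS  vc=[18]
6: 0xa7 (blk 20, set 0) → MISS  vc=[18, 4]
7: 0x94 (blk 18, set 2) → VC-HIT  vc=[10, 4]
8: 0x25 (blk 4, set 0) → VC-HIT  vc=[10, 20]
9: 0x50 (blk 10, set 2) → VC-HIT  vc=[18, 20]

OUTCOME = VC-HIT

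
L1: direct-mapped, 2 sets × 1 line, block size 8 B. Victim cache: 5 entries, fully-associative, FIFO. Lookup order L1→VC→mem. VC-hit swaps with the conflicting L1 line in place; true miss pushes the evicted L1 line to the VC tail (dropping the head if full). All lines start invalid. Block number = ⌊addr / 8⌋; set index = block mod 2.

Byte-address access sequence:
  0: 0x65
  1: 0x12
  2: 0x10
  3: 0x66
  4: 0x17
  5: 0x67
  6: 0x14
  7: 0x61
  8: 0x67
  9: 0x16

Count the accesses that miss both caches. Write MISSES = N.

MISSES = 2

  [0] addr=0x65 blk=12 s=0: MISS | VC []
  [1] addr=0x12 blk=2 s=0: MISS | VC [12]
  [2] addr=0x10 blk=2 s=0: L1-HIT | VC [12]
  [3] addr=0x66 blk=12 s=0: VC-HIT | VC [2]
  [4] addr=0x17 blk=2 s=0: VC-HIT | VC [12]
  [5] addr=0x67 blk=12 s=0: VC-HIT | VC [2]
  [6] addr=0x14 blk=2 s=0: VC-HIT | VC [12]
  [7] addr=0x61 blk=12 s=0: VC-HIT | VC [2]
  [8] addr=0x67 blk=12 s=0: L1-HIT | VC [2]
  [9] addr=0x16 blk=2 s=0: VC-HIT | VC [12]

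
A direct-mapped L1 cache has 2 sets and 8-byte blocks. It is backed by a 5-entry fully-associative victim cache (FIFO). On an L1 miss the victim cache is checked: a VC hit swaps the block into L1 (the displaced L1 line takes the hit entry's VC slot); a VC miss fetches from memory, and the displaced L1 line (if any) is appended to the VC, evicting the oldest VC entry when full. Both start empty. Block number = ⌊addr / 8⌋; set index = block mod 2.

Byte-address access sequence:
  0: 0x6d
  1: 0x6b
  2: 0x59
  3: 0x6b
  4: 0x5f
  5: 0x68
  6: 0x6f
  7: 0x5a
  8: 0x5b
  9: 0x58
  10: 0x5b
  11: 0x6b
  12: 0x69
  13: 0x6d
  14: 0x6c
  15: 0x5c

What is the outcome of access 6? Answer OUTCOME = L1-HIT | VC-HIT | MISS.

OUTCOME = L1-HIT

#0 0x6d→b13/s1 MISS; vc=[]
#1 0x6b→b13/s1 L1-HIT; vc=[]
#2 0x59→b11/s1 MISS; vc=[13]
#3 0x6b→b13/s1 VC-HIT; vc=[11]
#4 0x5f→b11/s1 VC-HIT; vc=[13]
#5 0x68→b13/s1 VC-HIT; vc=[11]
#6 0x6f→b13/s1 L1-HIT; vc=[11]
#7 0x5a→b11/s1 VC-HIT; vc=[13]
#8 0x5b→b11/s1 L1-HIT; vc=[13]
#9 0x58→b11/s1 L1-HIT; vc=[13]
#10 0x5b→b11/s1 L1-HIT; vc=[13]
#11 0x6b→b13/s1 VC-HIT; vc=[11]
#12 0x69→b13/s1 L1-HIT; vc=[11]
#13 0x6d→b13/s1 L1-HIT; vc=[11]
#14 0x6c→b13/s1 L1-HIT; vc=[11]
#15 0x5c→b11/s1 VC-HIT; vc=[13]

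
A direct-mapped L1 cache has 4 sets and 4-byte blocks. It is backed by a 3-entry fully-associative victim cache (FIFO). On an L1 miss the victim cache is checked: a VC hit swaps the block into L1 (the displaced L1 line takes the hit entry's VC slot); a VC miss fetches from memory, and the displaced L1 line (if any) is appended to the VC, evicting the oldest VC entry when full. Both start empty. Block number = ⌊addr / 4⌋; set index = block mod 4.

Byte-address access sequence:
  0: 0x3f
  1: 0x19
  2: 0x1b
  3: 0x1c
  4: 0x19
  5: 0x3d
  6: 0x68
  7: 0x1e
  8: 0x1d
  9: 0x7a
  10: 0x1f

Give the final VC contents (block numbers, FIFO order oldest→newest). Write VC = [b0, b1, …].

  [0] addr=0x3f blk=15 s=3: MISS | VC []
  [1] addr=0x19 blk=6 s=2: MISS | VC []
  [2] addr=0x1b blk=6 s=2: L1-HIT | VC []
  [3] addr=0x1c blk=7 s=3: MISS | VC [15]
  [4] addr=0x19 blk=6 s=2: L1-HIT | VC [15]
  [5] addr=0x3d blk=15 s=3: VC-HIT | VC [7]
  [6] addr=0x68 blk=26 s=2: MISS | VC [7, 6]
  [7] addr=0x1e blk=7 s=3: VC-HIT | VC [15, 6]
  [8] addr=0x1d blk=7 s=3: L1-HIT | VC [15, 6]
  [9] addr=0x7a blk=30 s=2: MISS | VC [15, 6, 26]
  [10] addr=0x1f blk=7 s=3: L1-HIT | VC [15, 6, 26]

VC = [15, 6, 26]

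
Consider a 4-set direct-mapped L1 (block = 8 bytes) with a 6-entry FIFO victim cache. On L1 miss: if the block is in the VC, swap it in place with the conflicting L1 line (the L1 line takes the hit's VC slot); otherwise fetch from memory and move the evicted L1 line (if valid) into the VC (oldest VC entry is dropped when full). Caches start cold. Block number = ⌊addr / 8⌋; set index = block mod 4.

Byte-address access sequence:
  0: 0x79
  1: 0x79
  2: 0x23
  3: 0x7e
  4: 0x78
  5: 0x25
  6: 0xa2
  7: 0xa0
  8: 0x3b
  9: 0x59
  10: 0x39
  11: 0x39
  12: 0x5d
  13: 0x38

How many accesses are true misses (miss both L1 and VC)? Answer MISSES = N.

#0 0x79→b15/s3 MISS; vc=[]
#1 0x79→b15/s3 L1-HIT; vc=[]
#2 0x23→b4/s0 MISS; vc=[]
#3 0x7e→b15/s3 L1-HIT; vc=[]
#4 0x78→b15/s3 L1-HIT; vc=[]
#5 0x25→b4/s0 L1-HIT; vc=[]
#6 0xa2→b20/s0 MISS; vc=[4]
#7 0xa0→b20/s0 L1-HIT; vc=[4]
#8 0x3b→b7/s3 MISS; vc=[4,15]
#9 0x59→b11/s3 MISS; vc=[4,15,7]
#10 0x39→b7/s3 VC-HIT; vc=[4,15,11]
#11 0x39→b7/s3 L1-HIT; vc=[4,15,11]
#12 0x5d→b11/s3 VC-HIT; vc=[4,15,7]
#13 0x38→b7/s3 VC-HIT; vc=[4,15,11]

MISSES = 5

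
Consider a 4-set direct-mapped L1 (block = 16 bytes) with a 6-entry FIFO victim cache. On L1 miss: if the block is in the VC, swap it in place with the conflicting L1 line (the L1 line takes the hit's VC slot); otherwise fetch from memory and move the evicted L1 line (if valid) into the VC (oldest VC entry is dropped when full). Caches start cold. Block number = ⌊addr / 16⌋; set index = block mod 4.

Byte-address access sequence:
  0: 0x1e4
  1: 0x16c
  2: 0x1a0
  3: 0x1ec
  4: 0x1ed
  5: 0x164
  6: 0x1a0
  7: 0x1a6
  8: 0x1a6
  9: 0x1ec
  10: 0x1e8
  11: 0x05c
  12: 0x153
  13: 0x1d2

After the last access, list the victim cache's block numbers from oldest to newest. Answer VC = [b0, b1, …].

VC = [22, 26, 5, 21]

  [0] addr=0x1e4 blk=30 s=2: MISS | VC []
  [1] addr=0x16c blk=22 s=2: MISS | VC [30]
  [2] addr=0x1a0 blk=26 s=2: MISS | VC [30, 22]
  [3] addr=0x1ec blk=30 s=2: VC-HIT | VC [26, 22]
  [4] addr=0x1ed blk=30 s=2: L1-HIT | VC [26, 22]
  [5] addr=0x164 blk=22 s=2: VC-HIT | VC [26, 30]
  [6] addr=0x1a0 blk=26 s=2: VC-HIT | VC [22, 30]
  [7] addr=0x1a6 blk=26 s=2: L1-HIT | VC [22, 30]
  [8] addr=0x1a6 blk=26 s=2: L1-HIT | VC [22, 30]
  [9] addr=0x1ec blk=30 s=2: VC-HIT | VC [22, 26]
  [10] addr=0x1e8 blk=30 s=2: L1-HIT | VC [22, 26]
  [11] addr=0x5c blk=5 s=1: MISS | VC [22, 26]
  [12] addr=0x153 blk=21 s=1: MISS | VC [22, 26, 5]
  [13] addr=0x1d2 blk=29 s=1: MISS | VC [22, 26, 5, 21]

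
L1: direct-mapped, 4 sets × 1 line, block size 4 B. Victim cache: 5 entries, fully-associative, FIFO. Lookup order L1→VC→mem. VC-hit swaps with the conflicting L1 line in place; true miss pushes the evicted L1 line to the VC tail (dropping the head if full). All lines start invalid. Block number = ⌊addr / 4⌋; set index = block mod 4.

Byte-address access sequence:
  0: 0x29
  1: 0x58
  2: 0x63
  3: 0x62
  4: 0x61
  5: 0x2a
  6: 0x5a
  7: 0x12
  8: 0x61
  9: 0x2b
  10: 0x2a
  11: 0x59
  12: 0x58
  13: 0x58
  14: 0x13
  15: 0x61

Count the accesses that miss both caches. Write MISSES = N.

MISSES = 4

  [0] addr=0x29 blk=10 s=2: MISS | VC []
  [1] addr=0x58 blk=22 s=2: MISS | VC [10]
  [2] addr=0x63 blk=24 s=0: MISS | VC [10]
  [3] addr=0x62 blk=24 s=0: L1-HIT | VC [10]
  [4] addr=0x61 blk=24 s=0: L1-HIT | VC [10]
  [5] addr=0x2a blk=10 s=2: VC-HIT | VC [22]
  [6] addr=0x5a blk=22 s=2: VC-HIT | VC [10]
  [7] addr=0x12 blk=4 s=0: MISS | VC [10, 24]
  [8] addr=0x61 blk=24 s=0: VC-HIT | VC [10, 4]
  [9] addr=0x2b blk=10 s=2: VC-HIT | VC [22, 4]
  [10] addr=0x2a blk=10 s=2: L1-HIT | VC [22, 4]
  [11] addr=0x59 blk=22 s=2: VC-HIT | VC [10, 4]
  [12] addr=0x58 blk=22 s=2: L1-HIT | VC [10, 4]
  [13] addr=0x58 blk=22 s=2: L1-HIT | VC [10, 4]
  [14] addr=0x13 blk=4 s=0: VC-HIT | VC [10, 24]
  [15] addr=0x61 blk=24 s=0: VC-HIT | VC [10, 4]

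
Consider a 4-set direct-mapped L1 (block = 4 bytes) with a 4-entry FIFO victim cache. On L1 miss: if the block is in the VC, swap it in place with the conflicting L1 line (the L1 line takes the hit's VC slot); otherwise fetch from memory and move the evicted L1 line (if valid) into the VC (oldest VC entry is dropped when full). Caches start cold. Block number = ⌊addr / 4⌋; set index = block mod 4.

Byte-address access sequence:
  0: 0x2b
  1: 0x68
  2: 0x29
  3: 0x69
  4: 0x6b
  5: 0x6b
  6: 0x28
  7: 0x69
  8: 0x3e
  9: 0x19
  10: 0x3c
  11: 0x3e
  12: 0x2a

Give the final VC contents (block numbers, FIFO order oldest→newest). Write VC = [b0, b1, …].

0: 0x2b (blk 10, set 2) → MISS  vc=[]
1: 0x68 (blk 26, set 2) → MISS  vc=[10]
2: 0x29 (blk 10, set 2) → VC-HIT  vc=[26]
3: 0x69 (blk 26, set 2) → VC-HIT  vc=[10]
4: 0x6b (blk 26, set 2) → L1-HIT  vc=[10]
5: 0x6b (blk 26, set 2) → L1-HIT  vc=[10]
6: 0x28 (blk 10, set 2) → VC-HIT  vc=[26]
7: 0x69 (blk 26, set 2) → VC-HIT  vc=[10]
8: 0x3e (blk 15, set 3) → MISS  vc=[10]
9: 0x19 (blk 6, set 2) → MISS  vc=[10, 26]
10: 0x3c (blk 15, set 3) → L1-HIT  vc=[10, 26]
11: 0x3e (blk 15, set 3) → L1-HIT  vc=[10, 26]
12: 0x2a (blk 10, set 2) → VC-HIT  vc=[6, 26]

VC = [6, 26]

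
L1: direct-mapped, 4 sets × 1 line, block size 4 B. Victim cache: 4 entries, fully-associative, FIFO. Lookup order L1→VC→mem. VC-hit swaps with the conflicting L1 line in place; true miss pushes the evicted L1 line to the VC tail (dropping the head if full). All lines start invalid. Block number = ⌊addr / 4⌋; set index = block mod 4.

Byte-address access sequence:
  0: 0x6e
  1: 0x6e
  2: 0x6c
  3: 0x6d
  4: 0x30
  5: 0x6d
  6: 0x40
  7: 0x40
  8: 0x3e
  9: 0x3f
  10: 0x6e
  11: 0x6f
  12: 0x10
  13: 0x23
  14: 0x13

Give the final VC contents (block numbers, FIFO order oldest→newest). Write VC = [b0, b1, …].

VC = [12, 15, 16, 8]

#0 0x6e→b27/s3 MISS; vc=[]
#1 0x6e→b27/s3 L1-HIT; vc=[]
#2 0x6c→b27/s3 L1-HIT; vc=[]
#3 0x6d→b27/s3 L1-HIT; vc=[]
#4 0x30→b12/s0 MISS; vc=[]
#5 0x6d→b27/s3 L1-HIT; vc=[]
#6 0x40→b16/s0 MISS; vc=[12]
#7 0x40→b16/s0 L1-HIT; vc=[12]
#8 0x3e→b15/s3 MISS; vc=[12,27]
#9 0x3f→b15/s3 L1-HIT; vc=[12,27]
#10 0x6e→b27/s3 VC-HIT; vc=[12,15]
#11 0x6f→b27/s3 L1-HIT; vc=[12,15]
#12 0x10→b4/s0 MISS; vc=[12,15,16]
#13 0x23→b8/s0 MISS; vc=[12,15,16,4]
#14 0x13→b4/s0 VC-HIT; vc=[12,15,16,8]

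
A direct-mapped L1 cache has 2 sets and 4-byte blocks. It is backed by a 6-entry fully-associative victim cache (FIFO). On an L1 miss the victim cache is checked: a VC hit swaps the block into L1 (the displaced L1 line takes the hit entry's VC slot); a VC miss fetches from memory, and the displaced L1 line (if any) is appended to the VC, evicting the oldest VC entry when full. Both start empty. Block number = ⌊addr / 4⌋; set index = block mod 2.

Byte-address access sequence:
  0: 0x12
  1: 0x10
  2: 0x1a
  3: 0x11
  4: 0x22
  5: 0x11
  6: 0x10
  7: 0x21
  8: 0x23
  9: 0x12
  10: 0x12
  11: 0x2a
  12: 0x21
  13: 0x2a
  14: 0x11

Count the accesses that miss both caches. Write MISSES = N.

#0 0x12→b4/s0 MISS; vc=[]
#1 0x10→b4/s0 L1-HIT; vc=[]
#2 0x1a→b6/s0 MISS; vc=[4]
#3 0x11→b4/s0 VC-HIT; vc=[6]
#4 0x22→b8/s0 MISS; vc=[6,4]
#5 0x11→b4/s0 VC-HIT; vc=[6,8]
#6 0x10→b4/s0 L1-HIT; vc=[6,8]
#7 0x21→b8/s0 VC-HIT; vc=[6,4]
#8 0x23→b8/s0 L1-HIT; vc=[6,4]
#9 0x12→b4/s0 VC-HIT; vc=[6,8]
#10 0x12→b4/s0 L1-HIT; vc=[6,8]
#11 0x2a→b10/s0 MISS; vc=[6,8,4]
#12 0x21→b8/s0 VC-HIT; vc=[6,10,4]
#13 0x2a→b10/s0 VC-HIT; vc=[6,8,4]
#14 0x11→b4/s0 VC-HIT; vc=[6,8,10]

MISSES = 4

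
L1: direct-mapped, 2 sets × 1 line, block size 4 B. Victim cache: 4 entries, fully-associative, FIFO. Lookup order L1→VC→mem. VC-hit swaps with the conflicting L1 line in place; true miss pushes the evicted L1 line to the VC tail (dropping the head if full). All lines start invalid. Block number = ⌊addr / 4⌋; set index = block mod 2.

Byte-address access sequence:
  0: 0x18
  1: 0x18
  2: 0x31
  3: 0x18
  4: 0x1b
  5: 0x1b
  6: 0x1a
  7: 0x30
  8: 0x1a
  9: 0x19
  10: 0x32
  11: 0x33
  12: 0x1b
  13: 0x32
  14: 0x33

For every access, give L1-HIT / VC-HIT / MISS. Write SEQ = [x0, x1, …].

0: 0x18 (blk 6, set 0) → MISS  vc=[]
1: 0x18 (blk 6, set 0) → L1-HIT  vc=[]
2: 0x31 (blk 12, set 0) → MISS  vc=[6]
3: 0x18 (blk 6, set 0) → VC-HIT  vc=[12]
4: 0x1b (blk 6, set 0) → L1-HIT  vc=[12]
5: 0x1b (blk 6, set 0) → L1-HIT  vc=[12]
6: 0x1a (blk 6, set 0) → L1-HIT  vc=[12]
7: 0x30 (blk 12, set 0) → VC-HIT  vc=[6]
8: 0x1a (blk 6, set 0) → VC-HIT  vc=[12]
9: 0x19 (blk 6, set 0) → L1-HIT  vc=[12]
10: 0x32 (blk 12, set 0) → VC-HIT  vc=[6]
11: 0x33 (blk 12, set 0) → L1-HIT  vc=[6]
12: 0x1b (blk 6, set 0) → VC-HIT  vc=[12]
13: 0x32 (blk 12, set 0) → VC-HIT  vc=[6]
14: 0x33 (blk 12, set 0) → L1-HIT  vc=[6]

SEQ = [MISS, L1-HIT, MISS, VC-HIT, L1-HIT, L1-HIT, L1-HIT, VC-HIT, VC-HIT, L1-HIT, VC-HIT, L1-HIT, VC-HIT, VC-HIT, L1-HIT]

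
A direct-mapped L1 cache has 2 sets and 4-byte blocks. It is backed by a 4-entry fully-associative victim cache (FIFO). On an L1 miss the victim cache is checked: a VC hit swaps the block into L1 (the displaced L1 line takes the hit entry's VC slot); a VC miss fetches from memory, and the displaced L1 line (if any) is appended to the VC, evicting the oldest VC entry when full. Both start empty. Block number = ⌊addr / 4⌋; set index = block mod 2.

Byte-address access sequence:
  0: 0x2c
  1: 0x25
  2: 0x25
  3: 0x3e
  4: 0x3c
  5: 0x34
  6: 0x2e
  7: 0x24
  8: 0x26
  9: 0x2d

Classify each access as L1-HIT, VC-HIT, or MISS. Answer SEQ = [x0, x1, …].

SEQ = [MISS, MISS, L1-HIT, MISS, L1-HIT, MISS, VC-HIT, VC-HIT, L1-HIT, VC-HIT]

#0 0x2c→b11/s1 MISS; vc=[]
#1 0x25→b9/s1 MISS; vc=[11]
#2 0x25→b9/s1 L1-HIT; vc=[11]
#3 0x3e→b15/s1 MISS; vc=[11,9]
#4 0x3c→b15/s1 L1-HIT; vc=[11,9]
#5 0x34→b13/s1 MISS; vc=[11,9,15]
#6 0x2e→b11/s1 VC-HIT; vc=[13,9,15]
#7 0x24→b9/s1 VC-HIT; vc=[13,11,15]
#8 0x26→b9/s1 L1-HIT; vc=[13,11,15]
#9 0x2d→b11/s1 VC-HIT; vc=[13,9,15]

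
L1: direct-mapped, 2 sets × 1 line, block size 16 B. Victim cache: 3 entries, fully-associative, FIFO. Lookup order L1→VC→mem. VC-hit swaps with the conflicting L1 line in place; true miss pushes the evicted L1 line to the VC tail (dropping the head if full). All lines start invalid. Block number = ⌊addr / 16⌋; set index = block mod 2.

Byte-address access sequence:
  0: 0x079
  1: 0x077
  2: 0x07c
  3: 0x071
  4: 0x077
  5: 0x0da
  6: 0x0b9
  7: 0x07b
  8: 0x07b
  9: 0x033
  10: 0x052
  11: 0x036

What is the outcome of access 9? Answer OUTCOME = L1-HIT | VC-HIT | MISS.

OUTCOME = MISS

#0 0x79→b7/s1 MISS; vc=[]
#1 0x77→b7/s1 L1-HIT; vc=[]
#2 0x7c→b7/s1 L1-HIT; vc=[]
#3 0x71→b7/s1 L1-HIT; vc=[]
#4 0x77→b7/s1 L1-HIT; vc=[]
#5 0xda→b13/s1 MISS; vc=[7]
#6 0xb9→b11/s1 MISS; vc=[7,13]
#7 0x7b→b7/s1 VC-HIT; vc=[11,13]
#8 0x7b→b7/s1 L1-HIT; vc=[11,13]
#9 0x33→b3/s1 MISS; vc=[11,13,7]
#10 0x52→b5/s1 MISS; vc=[13,7,3]
#11 0x36→b3/s1 VC-HIT; vc=[13,7,5]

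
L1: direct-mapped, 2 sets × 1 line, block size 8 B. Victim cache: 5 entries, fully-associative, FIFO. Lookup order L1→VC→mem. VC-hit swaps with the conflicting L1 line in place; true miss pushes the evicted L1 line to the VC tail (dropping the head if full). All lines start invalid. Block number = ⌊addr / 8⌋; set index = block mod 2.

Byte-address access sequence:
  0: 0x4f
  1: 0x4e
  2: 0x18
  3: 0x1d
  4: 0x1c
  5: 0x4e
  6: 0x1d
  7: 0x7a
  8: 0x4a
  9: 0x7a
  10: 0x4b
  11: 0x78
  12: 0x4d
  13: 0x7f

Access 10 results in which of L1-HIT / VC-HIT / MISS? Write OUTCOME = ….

OUTCOME = VC-HIT

#0 0x4f→b9/s1 MISS; vc=[]
#1 0x4e→b9/s1 L1-HIT; vc=[]
#2 0x18→b3/s1 MISS; vc=[9]
#3 0x1d→b3/s1 L1-HIT; vc=[9]
#4 0x1c→b3/s1 L1-HIT; vc=[9]
#5 0x4e→b9/s1 VC-HIT; vc=[3]
#6 0x1d→b3/s1 VC-HIT; vc=[9]
#7 0x7a→b15/s1 MISS; vc=[9,3]
#8 0x4a→b9/s1 VC-HIT; vc=[15,3]
#9 0x7a→b15/s1 VC-HIT; vc=[9,3]
#10 0x4b→b9/s1 VC-HIT; vc=[15,3]
#11 0x78→b15/s1 VC-HIT; vc=[9,3]
#12 0x4d→b9/s1 VC-HIT; vc=[15,3]
#13 0x7f→b15/s1 VC-HIT; vc=[9,3]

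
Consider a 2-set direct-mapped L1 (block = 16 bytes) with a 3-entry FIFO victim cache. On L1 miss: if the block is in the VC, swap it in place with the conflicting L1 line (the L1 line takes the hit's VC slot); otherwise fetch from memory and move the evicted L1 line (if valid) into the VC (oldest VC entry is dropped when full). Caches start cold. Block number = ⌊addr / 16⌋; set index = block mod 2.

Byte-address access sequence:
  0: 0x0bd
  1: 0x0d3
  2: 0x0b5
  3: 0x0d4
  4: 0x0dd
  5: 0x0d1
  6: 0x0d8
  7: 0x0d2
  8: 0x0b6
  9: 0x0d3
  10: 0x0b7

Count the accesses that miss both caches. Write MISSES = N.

0: 0xbd (blk 11, set 1) → MISS  vc=[]
1: 0xd3 (blk 13, set 1) → MISS  vc=[11]
2: 0xb5 (blk 11, set 1) → VC-HIT  vc=[13]
3: 0xd4 (blk 13, set 1) → VC-HIT  vc=[11]
4: 0xdd (blk 13, set 1) → L1-HIT  vc=[11]
5: 0xd1 (blk 13, set 1) → L1-HIT  vc=[11]
6: 0xd8 (blk 13, set 1) → L1-HIT  vc=[11]
7: 0xd2 (blk 13, set 1) → L1-HIT  vc=[11]
8: 0xb6 (blk 11, set 1) → VC-HIT  vc=[13]
9: 0xd3 (blk 13, set 1) → VC-HIT  vc=[11]
10: 0xb7 (blk 11, set 1) → VC-HIT  vc=[13]

MISSES = 2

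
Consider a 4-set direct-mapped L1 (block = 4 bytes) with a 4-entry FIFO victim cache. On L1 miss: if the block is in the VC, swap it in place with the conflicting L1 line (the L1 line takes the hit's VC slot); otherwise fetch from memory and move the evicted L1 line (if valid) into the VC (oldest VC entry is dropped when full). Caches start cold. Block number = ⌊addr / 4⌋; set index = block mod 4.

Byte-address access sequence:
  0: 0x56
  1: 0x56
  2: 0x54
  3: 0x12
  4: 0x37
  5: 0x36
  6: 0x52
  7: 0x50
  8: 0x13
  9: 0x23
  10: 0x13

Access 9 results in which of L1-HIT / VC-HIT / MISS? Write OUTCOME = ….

OUTCOME = MISS

#0 0x56→b21/s1 MISS; vc=[]
#1 0x56→b21/s1 L1-HIT; vc=[]
#2 0x54→b21/s1 L1-HIT; vc=[]
#3 0x12→b4/s0 MISS; vc=[]
#4 0x37→b13/s1 MISS; vc=[21]
#5 0x36→b13/s1 L1-HIT; vc=[21]
#6 0x52→b20/s0 MISS; vc=[21,4]
#7 0x50→b20/s0 L1-HIT; vc=[21,4]
#8 0x13→b4/s0 VC-HIT; vc=[21,20]
#9 0x23→b8/s0 MISS; vc=[21,20,4]
#10 0x13→b4/s0 VC-HIT; vc=[21,20,8]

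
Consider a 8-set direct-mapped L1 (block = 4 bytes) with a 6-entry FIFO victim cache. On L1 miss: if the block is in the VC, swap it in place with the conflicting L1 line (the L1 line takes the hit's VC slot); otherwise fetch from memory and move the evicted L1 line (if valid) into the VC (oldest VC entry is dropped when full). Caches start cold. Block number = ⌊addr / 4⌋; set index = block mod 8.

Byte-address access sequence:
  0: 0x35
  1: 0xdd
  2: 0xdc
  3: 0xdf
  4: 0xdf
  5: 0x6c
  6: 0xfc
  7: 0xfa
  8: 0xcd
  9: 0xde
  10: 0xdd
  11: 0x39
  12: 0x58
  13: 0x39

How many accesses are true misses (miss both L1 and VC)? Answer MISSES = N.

0: 0x35 (blk 13, set 5) → MISS  vc=[]
1: 0xdd (blk 55, set 7) → MISS  vc=[]
2: 0xdc (blk 55, set 7) → L1-HIT  vc=[]
3: 0xdf (blk 55, set 7) → L1-HIT  vc=[]
4: 0xdf (blk 55, set 7) → L1-HIT  vc=[]
5: 0x6c (blk 27, set 3) → MISS  vc=[]
6: 0xfc (blk 63, set 7) → MISS  vc=[55]
7: 0xfa (blk 62, set 6) → MISS  vc=[55]
8: 0xcd (blk 51, set 3) → MISS  vc=[55, 27]
9: 0xde (blk 55, set 7) → VC-HIT  vc=[63, 27]
10: 0xdd (blk 55, set 7) → L1-HIT  vc=[63, 27]
11: 0x39 (blk 14, set 6) → MISS  vc=[63, 27, 62]
12: 0x58 (blk 22, set 6) → MISS  vc=[63, 27, 62, 14]
13: 0x39 (blk 14, set 6) → VC-HIT  vc=[63, 27, 62, 22]

MISSES = 8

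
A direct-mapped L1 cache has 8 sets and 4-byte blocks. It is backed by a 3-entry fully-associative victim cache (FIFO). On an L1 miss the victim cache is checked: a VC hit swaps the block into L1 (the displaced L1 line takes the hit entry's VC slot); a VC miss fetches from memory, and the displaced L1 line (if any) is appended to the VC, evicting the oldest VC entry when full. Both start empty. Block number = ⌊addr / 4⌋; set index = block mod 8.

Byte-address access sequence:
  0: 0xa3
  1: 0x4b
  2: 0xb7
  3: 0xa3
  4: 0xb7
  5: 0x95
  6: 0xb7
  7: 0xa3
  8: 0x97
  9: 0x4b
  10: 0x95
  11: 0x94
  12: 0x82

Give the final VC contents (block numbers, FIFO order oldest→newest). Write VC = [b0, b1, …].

VC = [45, 40]

  [0] addr=0xa3 blk=40 s=0: MISS | VC []
  [1] addr=0x4b blk=18 s=2: MISS | VC []
  [2] addr=0xb7 blk=45 s=5: MISS | VC []
  [3] addr=0xa3 blk=40 s=0: L1-HIT | VC []
  [4] addr=0xb7 blk=45 s=5: L1-HIT | VC []
  [5] addr=0x95 blk=37 s=5: MISS | VC [45]
  [6] addr=0xb7 blk=45 s=5: VC-HIT | VC [37]
  [7] addr=0xa3 blk=40 s=0: L1-HIT | VC [37]
  [8] addr=0x97 blk=37 s=5: VC-HIT | VC [45]
  [9] addr=0x4b blk=18 s=2: L1-HIT | VC [45]
  [10] addr=0x95 blk=37 s=5: L1-HIT | VC [45]
  [11] addr=0x94 blk=37 s=5: L1-HIT | VC [45]
  [12] addr=0x82 blk=32 s=0: MISS | VC [45, 40]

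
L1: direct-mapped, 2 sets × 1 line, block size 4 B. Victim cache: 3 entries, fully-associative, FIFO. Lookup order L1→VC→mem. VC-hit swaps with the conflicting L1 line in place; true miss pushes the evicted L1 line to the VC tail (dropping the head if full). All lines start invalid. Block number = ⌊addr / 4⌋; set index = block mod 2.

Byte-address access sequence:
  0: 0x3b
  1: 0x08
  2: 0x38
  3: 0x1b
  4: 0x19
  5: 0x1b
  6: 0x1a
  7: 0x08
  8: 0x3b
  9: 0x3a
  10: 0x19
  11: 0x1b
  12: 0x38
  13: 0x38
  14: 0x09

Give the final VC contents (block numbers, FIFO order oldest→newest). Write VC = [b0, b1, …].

VC = [6, 14]

  [0] addr=0x3b blk=14 s=0: MISS | VC []
  [1] addr=0x8 blk=2 s=0: MISS | VC [14]
  [2] addr=0x38 blk=14 s=0: VC-HIT | VC [2]
  [3] addr=0x1b blk=6 s=0: MISS | VC [2, 14]
  [4] addr=0x19 blk=6 s=0: L1-HIT | VC [2, 14]
  [5] addr=0x1b blk=6 s=0: L1-HIT | VC [2, 14]
  [6] addr=0x1a blk=6 s=0: L1-HIT | VC [2, 14]
  [7] addr=0x8 blk=2 s=0: VC-HIT | VC [6, 14]
  [8] addr=0x3b blk=14 s=0: VC-HIT | VC [6, 2]
  [9] addr=0x3a blk=14 s=0: L1-HIT | VC [6, 2]
  [10] addr=0x19 blk=6 s=0: VC-HIT | VC [14, 2]
  [11] addr=0x1b blk=6 s=0: L1-HIT | VC [14, 2]
  [12] addr=0x38 blk=14 s=0: VC-HIT | VC [6, 2]
  [13] addr=0x38 blk=14 s=0: L1-HIT | VC [6, 2]
  [14] addr=0x9 blk=2 s=0: VC-HIT | VC [6, 14]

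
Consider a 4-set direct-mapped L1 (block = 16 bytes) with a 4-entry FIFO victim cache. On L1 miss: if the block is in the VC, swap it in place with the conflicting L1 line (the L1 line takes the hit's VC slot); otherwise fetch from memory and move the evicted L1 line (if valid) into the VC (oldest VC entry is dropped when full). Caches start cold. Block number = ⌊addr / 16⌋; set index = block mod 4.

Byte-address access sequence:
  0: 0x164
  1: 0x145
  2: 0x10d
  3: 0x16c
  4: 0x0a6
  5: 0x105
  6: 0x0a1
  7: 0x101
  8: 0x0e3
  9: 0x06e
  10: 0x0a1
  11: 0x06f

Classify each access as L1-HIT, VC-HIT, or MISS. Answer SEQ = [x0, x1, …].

#0 0x164→b22/s2 MISS; vc=[]
#1 0x145→b20/s0 MISS; vc=[]
#2 0x10d→b16/s0 MISS; vc=[20]
#3 0x16c→b22/s2 L1-HIT; vc=[20]
#4 0xa6→b10/s2 MISS; vc=[20,22]
#5 0x105→b16/s0 L1-HIT; vc=[20,22]
#6 0xa1→b10/s2 L1-HIT; vc=[20,22]
#7 0x101→b16/s0 L1-HIT; vc=[20,22]
#8 0xe3→b14/s2 MISS; vc=[20,22,10]
#9 0x6e→b6/s2 MISS; vc=[20,22,10,14]
#10 0xa1→b10/s2 VC-HIT; vc=[20,22,6,14]
#11 0x6f→b6/s2 VC-HIT; vc=[20,22,10,14]

SEQ = [MISS, MISS, MISS, L1-HIT, MISS, L1-HIT, L1-HIT, L1-HIT, MISS, MISS, VC-HIT, VC-HIT]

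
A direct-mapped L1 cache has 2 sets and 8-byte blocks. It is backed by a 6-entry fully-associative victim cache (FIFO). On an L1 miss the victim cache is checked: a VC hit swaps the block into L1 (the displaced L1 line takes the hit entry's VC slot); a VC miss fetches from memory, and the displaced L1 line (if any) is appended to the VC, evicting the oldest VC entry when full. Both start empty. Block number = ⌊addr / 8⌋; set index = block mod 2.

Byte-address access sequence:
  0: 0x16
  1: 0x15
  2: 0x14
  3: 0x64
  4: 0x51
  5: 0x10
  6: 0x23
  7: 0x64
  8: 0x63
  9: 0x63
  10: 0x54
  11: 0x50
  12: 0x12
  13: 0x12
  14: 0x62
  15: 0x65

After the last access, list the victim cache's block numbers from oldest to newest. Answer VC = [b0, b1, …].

VC = [2, 4, 10]

#0 0x16→b2/s0 MISS; vc=[]
#1 0x15→b2/s0 L1-HIT; vc=[]
#2 0x14→b2/s0 L1-HIT; vc=[]
#3 0x64→b12/s0 MISS; vc=[2]
#4 0x51→b10/s0 MISS; vc=[2,12]
#5 0x10→b2/s0 VC-HIT; vc=[10,12]
#6 0x23→b4/s0 MISS; vc=[10,12,2]
#7 0x64→b12/s0 VC-HIT; vc=[10,4,2]
#8 0x63→b12/s0 L1-HIT; vc=[10,4,2]
#9 0x63→b12/s0 L1-HIT; vc=[10,4,2]
#10 0x54→b10/s0 VC-HIT; vc=[12,4,2]
#11 0x50→b10/s0 L1-HIT; vc=[12,4,2]
#12 0x12→b2/s0 VC-HIT; vc=[12,4,10]
#13 0x12→b2/s0 L1-HIT; vc=[12,4,10]
#14 0x62→b12/s0 VC-HIT; vc=[2,4,10]
#15 0x65→b12/s0 L1-HIT; vc=[2,4,10]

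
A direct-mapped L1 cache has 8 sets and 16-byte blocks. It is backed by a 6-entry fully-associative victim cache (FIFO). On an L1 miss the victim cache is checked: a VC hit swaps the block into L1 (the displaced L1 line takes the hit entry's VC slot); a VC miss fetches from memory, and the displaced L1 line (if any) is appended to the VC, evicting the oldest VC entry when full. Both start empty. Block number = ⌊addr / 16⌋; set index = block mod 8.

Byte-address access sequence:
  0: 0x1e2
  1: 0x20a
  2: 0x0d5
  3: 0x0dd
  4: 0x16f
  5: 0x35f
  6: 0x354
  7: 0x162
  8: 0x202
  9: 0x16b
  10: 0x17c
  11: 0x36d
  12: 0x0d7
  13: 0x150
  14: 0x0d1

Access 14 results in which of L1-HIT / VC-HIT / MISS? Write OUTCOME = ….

OUTCOME = VC-HIT

  [0] addr=0x1e2 blk=30 s=6: MISS | VC []
  [1] addr=0x20a blk=32 s=0: MISS | VC []
  [2] addr=0xd5 blk=13 s=5: MISS | VC []
  [3] addr=0xdd blk=13 s=5: L1-HIT | VC []
  [4] addr=0x16f blk=22 s=6: MISS | VC [30]
  [5] addr=0x35f blk=53 s=5: MISS | VC [30, 13]
  [6] addr=0x354 blk=53 s=5: L1-HIT | VC [30, 13]
  [7] addr=0x162 blk=22 s=6: L1-HIT | VC [30, 13]
  [8] addr=0x202 blk=32 s=0: L1-HIT | VC [30, 13]
  [9] addr=0x16b blk=22 s=6: L1-HIT | VC [30, 13]
  [10] addr=0x17c blk=23 s=7: MISS | VC [30, 13]
  [11] addr=0x36d blk=54 s=6: MISS | VC [30, 13, 22]
  [12] addr=0xd7 blk=13 s=5: VC-HIT | VC [30, 53, 22]
  [13] addr=0x150 blk=21 s=5: MISS | VC [30, 53, 22, 13]
  [14] addr=0xd1 blk=13 s=5: VC-HIT | VC [30, 53, 22, 21]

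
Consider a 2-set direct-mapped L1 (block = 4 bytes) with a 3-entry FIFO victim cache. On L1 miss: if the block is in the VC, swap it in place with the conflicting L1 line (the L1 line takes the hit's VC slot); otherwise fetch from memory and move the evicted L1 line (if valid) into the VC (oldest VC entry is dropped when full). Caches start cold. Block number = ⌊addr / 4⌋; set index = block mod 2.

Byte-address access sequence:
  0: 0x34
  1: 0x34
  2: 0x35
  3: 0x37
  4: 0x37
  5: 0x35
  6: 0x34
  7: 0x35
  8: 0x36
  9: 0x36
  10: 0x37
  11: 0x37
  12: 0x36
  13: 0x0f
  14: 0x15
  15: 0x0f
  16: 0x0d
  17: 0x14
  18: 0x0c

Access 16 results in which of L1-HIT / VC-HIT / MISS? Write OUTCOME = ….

OUTCOME = L1-HIT

#0 0x34→b13/s1 MISS; vc=[]
#1 0x34→b13/s1 L1-HIT; vc=[]
#2 0x35→b13/s1 L1-HIT; vc=[]
#3 0x37→b13/s1 L1-HIT; vc=[]
#4 0x37→b13/s1 L1-HIT; vc=[]
#5 0x35→b13/s1 L1-HIT; vc=[]
#6 0x34→b13/s1 L1-HIT; vc=[]
#7 0x35→b13/s1 L1-HIT; vc=[]
#8 0x36→b13/s1 L1-HIT; vc=[]
#9 0x36→b13/s1 L1-HIT; vc=[]
#10 0x37→b13/s1 L1-HIT; vc=[]
#11 0x37→b13/s1 L1-HIT; vc=[]
#12 0x36→b13/s1 L1-HIT; vc=[]
#13 0xf→b3/s1 MISS; vc=[13]
#14 0x15→b5/s1 MISS; vc=[13,3]
#15 0xf→b3/s1 VC-HIT; vc=[13,5]
#16 0xd→b3/s1 L1-HIT; vc=[13,5]
#17 0x14→b5/s1 VC-HIT; vc=[13,3]
#18 0xc→b3/s1 VC-HIT; vc=[13,5]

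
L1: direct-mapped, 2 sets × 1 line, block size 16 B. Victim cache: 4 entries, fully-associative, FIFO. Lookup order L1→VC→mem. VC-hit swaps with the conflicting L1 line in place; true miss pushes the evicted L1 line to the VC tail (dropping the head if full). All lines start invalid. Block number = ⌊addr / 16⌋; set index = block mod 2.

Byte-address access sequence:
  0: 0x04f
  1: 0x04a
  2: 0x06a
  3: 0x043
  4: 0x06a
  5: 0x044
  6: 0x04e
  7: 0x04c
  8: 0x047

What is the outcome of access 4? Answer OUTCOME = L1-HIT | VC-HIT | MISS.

OUTCOME = VC-HIT

  [0] addr=0x4f blk=4 s=0: MISS | VC []
  [1] addr=0x4a blk=4 s=0: L1-HIT | VC []
  [2] addr=0x6a blk=6 s=0: MISS | VC [4]
  [3] addr=0x43 blk=4 s=0: VC-HIT | VC [6]
  [4] addr=0x6a blk=6 s=0: VC-HIT | VC [4]
  [5] addr=0x44 blk=4 s=0: VC-HIT | VC [6]
  [6] addr=0x4e blk=4 s=0: L1-HIT | VC [6]
  [7] addr=0x4c blk=4 s=0: L1-HIT | VC [6]
  [8] addr=0x47 blk=4 s=0: L1-HIT | VC [6]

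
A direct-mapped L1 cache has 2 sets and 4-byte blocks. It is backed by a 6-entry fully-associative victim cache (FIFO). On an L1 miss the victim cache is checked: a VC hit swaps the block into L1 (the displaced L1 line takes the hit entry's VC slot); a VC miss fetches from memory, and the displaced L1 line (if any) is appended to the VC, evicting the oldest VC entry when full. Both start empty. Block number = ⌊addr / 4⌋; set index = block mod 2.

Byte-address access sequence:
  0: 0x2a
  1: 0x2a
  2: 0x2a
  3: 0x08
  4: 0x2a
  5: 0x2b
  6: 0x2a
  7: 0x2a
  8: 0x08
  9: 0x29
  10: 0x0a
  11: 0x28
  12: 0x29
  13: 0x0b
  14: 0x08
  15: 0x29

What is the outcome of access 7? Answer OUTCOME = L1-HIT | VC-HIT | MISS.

OUTCOME = L1-HIT

#0 0x2a→b10/s0 MISS; vc=[]
#1 0x2a→b10/s0 L1-HIT; vc=[]
#2 0x2a→b10/s0 L1-HIT; vc=[]
#3 0x8→b2/s0 MISS; vc=[10]
#4 0x2a→b10/s0 VC-HIT; vc=[2]
#5 0x2b→b10/s0 L1-HIT; vc=[2]
#6 0x2a→b10/s0 L1-HIT; vc=[2]
#7 0x2a→b10/s0 L1-HIT; vc=[2]
#8 0x8→b2/s0 VC-HIT; vc=[10]
#9 0x29→b10/s0 VC-HIT; vc=[2]
#10 0xa→b2/s0 VC-HIT; vc=[10]
#11 0x28→b10/s0 VC-HIT; vc=[2]
#12 0x29→b10/s0 L1-HIT; vc=[2]
#13 0xb→b2/s0 VC-HIT; vc=[10]
#14 0x8→b2/s0 L1-HIT; vc=[10]
#15 0x29→b10/s0 VC-HIT; vc=[2]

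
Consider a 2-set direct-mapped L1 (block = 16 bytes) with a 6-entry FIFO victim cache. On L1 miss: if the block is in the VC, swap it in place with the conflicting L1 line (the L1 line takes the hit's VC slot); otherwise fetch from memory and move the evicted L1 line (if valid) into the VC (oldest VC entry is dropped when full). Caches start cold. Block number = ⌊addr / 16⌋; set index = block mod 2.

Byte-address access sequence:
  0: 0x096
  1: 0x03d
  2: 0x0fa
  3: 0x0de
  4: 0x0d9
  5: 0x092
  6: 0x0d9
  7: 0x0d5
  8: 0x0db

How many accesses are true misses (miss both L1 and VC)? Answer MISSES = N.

#0 0x96→b9/s1 MISS; vc=[]
#1 0x3d→b3/s1 MISS; vc=[9]
#2 0xfa→b15/s1 MISS; vc=[9,3]
#3 0xde→b13/s1 MISS; vc=[9,3,15]
#4 0xd9→b13/s1 L1-HIT; vc=[9,3,15]
#5 0x92→b9/s1 VC-HIT; vc=[13,3,15]
#6 0xd9→b13/s1 VC-HIT; vc=[9,3,15]
#7 0xd5→b13/s1 L1-HIT; vc=[9,3,15]
#8 0xdb→b13/s1 L1-HIT; vc=[9,3,15]

MISSES = 4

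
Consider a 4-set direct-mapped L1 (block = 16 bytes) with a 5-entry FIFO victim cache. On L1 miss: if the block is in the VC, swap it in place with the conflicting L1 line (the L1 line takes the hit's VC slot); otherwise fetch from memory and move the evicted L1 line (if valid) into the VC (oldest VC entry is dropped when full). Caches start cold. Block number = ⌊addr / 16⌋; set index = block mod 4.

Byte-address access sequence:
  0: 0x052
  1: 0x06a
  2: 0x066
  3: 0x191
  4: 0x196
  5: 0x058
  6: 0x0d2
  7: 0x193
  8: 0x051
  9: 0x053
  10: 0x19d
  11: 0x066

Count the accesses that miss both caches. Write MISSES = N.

  [0] addr=0x52 blk=5 s=1: MISS | VC []
  [1] addr=0x6a blk=6 s=2: MISS | VC []
  [2] addr=0x66 blk=6 s=2: L1-HIT | VC []
  [3] addr=0x191 blk=25 s=1: MISS | VC [5]
  [4] addr=0x196 blk=25 s=1: L1-HIT | VC [5]
  [5] addr=0x58 blk=5 s=1: VC-HIT | VC [25]
  [6] addr=0xd2 blk=13 s=1: MISS | VC [25, 5]
  [7] addr=0x193 blk=25 s=1: VC-HIT | VC [13, 5]
  [8] addr=0x51 blk=5 s=1: VC-HIT | VC [13, 25]
  [9] addr=0x53 blk=5 s=1: L1-HIT | VC [13, 25]
  [10] addr=0x19d blk=25 s=1: VC-HIT | VC [13, 5]
  [11] addr=0x66 blk=6 s=2: L1-HIT | VC [13, 5]

MISSES = 4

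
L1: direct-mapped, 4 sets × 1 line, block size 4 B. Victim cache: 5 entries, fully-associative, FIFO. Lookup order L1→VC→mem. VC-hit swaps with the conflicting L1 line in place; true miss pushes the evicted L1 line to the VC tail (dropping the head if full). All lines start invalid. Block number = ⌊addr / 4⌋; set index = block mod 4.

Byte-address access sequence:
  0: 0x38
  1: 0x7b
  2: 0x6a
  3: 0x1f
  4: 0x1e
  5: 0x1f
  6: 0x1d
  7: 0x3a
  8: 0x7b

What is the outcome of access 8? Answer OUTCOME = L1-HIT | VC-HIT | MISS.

OUTCOME = VC-HIT

#0 0x38→b14/s2 MISS; vc=[]
#1 0x7b→b30/s2 MISS; vc=[14]
#2 0x6a→b26/s2 MISS; vc=[14,30]
#3 0x1f→b7/s3 MISS; vc=[14,30]
#4 0x1e→b7/s3 L1-HIT; vc=[14,30]
#5 0x1f→b7/s3 L1-HIT; vc=[14,30]
#6 0x1d→b7/s3 L1-HIT; vc=[14,30]
#7 0x3a→b14/s2 VC-HIT; vc=[26,30]
#8 0x7b→b30/s2 VC-HIT; vc=[26,14]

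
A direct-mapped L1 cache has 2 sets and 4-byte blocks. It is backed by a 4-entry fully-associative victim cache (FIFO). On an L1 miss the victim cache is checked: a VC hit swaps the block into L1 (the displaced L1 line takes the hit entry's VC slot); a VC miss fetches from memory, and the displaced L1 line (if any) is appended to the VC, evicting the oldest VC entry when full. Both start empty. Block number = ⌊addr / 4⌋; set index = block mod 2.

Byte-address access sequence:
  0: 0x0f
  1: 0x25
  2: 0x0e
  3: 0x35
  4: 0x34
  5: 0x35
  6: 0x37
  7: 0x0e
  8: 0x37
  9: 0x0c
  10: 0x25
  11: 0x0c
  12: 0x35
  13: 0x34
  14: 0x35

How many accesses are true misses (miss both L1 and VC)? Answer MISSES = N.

MISSES = 3

  [0] addr=0xf blk=3 s=1: MISS | VC []
  [1] addr=0x25 blk=9 s=1: MISS | VC [3]
  [2] addr=0xe blk=3 s=1: VC-HIT | VC [9]
  [3] addr=0x35 blk=13 s=1: MISS | VC [9, 3]
  [4] addr=0x34 blk=13 s=1: L1-HIT | VC [9, 3]
  [5] addr=0x35 blk=13 s=1: L1-HIT | VC [9, 3]
  [6] addr=0x37 blk=13 s=1: L1-HIT | VC [9, 3]
  [7] addr=0xe blk=3 s=1: VC-HIT | VC [9, 13]
  [8] addr=0x37 blk=13 s=1: VC-HIT | VC [9, 3]
  [9] addr=0xc blk=3 s=1: VC-HIT | VC [9, 13]
  [10] addr=0x25 blk=9 s=1: VC-HIT | VC [3, 13]
  [11] addr=0xc blk=3 s=1: VC-HIT | VC [9, 13]
  [12] addr=0x35 blk=13 s=1: VC-HIT | VC [9, 3]
  [13] addr=0x34 blk=13 s=1: L1-HIT | VC [9, 3]
  [14] addr=0x35 blk=13 s=1: L1-HIT | VC [9, 3]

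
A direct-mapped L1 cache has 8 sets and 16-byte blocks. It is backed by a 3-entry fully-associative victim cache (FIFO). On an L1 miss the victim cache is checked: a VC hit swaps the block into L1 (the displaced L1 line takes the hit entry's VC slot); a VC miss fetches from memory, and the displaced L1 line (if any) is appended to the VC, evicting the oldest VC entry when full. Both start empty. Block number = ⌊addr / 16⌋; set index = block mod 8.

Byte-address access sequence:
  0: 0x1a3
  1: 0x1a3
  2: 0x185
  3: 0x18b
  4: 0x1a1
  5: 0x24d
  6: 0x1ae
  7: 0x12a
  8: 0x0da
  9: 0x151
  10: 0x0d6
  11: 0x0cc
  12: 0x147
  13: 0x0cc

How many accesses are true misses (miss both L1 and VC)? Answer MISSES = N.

0: 0x1a3 (blk 26, set 2) → MISS  vc=[]
1: 0x1a3 (blk 26, set 2) → L1-HIT  vc=[]
2: 0x185 (blk 24, set 0) → MISS  vc=[]
3: 0x18b (blk 24, set 0) → L1-HIT  vc=[]
4: 0x1a1 (blk 26, set 2) → L1-HIT  vc=[]
5: 0x24d (blk 36, set 4) → MISS  vc=[]
6: 0x1ae (blk 26, set 2) → L1-HIT  vc=[]
7: 0x12a (blk 18, set 2) → MISS  vc=[26]
8: 0xda (blk 13, set 5) → MISS  vc=[26]
9: 0x151 (blk 21, set 5) → MISS  vc=[26, 13]
10: 0xd6 (blk 13, set 5) → VC-HIT  vc=[26, 21]
11: 0xcc (blk 12, set 4) → MISS  vc=[26, 21, 36]
12: 0x147 (blk 20, set 4) → MISS  vc=[21, 36, 12]
13: 0xcc (blk 12, set 4) → VC-HIT  vc=[21, 36, 20]

MISSES = 8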